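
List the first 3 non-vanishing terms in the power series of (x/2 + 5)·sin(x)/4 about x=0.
-5·x^3/24 + x^2/8 + 5·x/4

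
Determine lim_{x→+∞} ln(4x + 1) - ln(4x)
This is an ∞ − ∞ indeterminate form.
Combine the logarithms: ln(4x+1) − ln(4x) = ln((4x+1)/(4x)) = ln(1 + 1/(4x)) → ln(1) = 0.
Limit = 0.

Final answer: 0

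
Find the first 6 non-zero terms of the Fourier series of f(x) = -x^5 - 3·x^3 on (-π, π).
(-204 - 2·π^4 + 34·π^2)·sin(x) + (-2·π^2 + 3 + π^4)·sin(2·x) + (-2·π^4/3 - 14·π^2/27 + 28/81)·sin(3·x) + (-21/64 + 7·π^2/8 + π^4/2)·sin(4·x) + (-2·π^4/5 - 22·π^2/25 + 132/625)·sin(5·x) + (-11/81 + 22·π^2/27 + π^4/3)·sin(6·x)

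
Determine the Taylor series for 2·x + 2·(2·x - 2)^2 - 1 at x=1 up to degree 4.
1 + 2·(x - 1) + 8·(x - 1)^2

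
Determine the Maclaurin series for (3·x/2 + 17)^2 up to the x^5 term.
9·x^2/4 + 51·x + 289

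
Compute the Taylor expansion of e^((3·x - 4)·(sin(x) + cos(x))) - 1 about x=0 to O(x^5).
365·x^4·e^(-4)/24 - 6·x^3·e^(-4) + 11·x^2·e^(-4)/2 - x·e^(-4) - 1 + e^(-4)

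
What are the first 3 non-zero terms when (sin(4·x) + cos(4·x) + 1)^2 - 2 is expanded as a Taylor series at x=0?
-16·x^2 + 16·x + 2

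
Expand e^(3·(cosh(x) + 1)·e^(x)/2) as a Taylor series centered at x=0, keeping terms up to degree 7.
357169·x^7·e^(3)/6720 + 5279·x^6·e^(3)/128 + 4813·x^5·e^(3)/160 + 651·x^4·e^(3)/32 + 25·x^3·e^(3)/2 + 27·x^2·e^(3)/4 + 3·x·e^(3) + e^(3)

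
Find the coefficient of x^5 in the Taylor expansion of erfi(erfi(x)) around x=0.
Expand to order 5: erfi(erfi(x)) = x^5·(2/(5·π) + 32/(5·π^3) + 16/(3·π^2)) + x^3·(4/(3·π) + 16/(3·π^2)) + 4·x/π + O(x^6).
The coefficient of x^5 is 2/(5·π) + 32/(5·π^3) + 16/(3·π^2).

Final answer: 2/(5·π) + 32/(5·π^3) + 16/(3·π^2)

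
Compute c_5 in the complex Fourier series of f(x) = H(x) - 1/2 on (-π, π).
Compute the real Fourier coefficients first: a_5 = 0, b_5 = 2/(5·π).
Then c_5 = (a_5 − i·b_5)/2 = -i/(5·π).

Final answer: -i/(5·π)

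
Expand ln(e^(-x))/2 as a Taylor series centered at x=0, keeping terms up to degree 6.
-x/2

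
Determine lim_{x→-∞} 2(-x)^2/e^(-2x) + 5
The quotient is an ∞/∞ indeterminate form as x → -∞.
Compare growth rates of the dominant terms (exponentials ≫ polynomials ≫ logarithms), or apply L'Hôpital's rule; the quotient → 0.
Adding the constant: 0 + 5 = 5. Limit = 5.

Final answer: 5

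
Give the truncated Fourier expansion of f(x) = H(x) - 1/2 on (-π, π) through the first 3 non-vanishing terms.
2·sin(x)/π + 2·sin(3·x)/(3·π) + 2·sin(5·x)/(5·π)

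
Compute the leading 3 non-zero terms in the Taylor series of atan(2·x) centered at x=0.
32·x^5/5 - 8·x^3/3 + 2·x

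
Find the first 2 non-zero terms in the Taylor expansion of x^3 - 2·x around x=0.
x^3 - 2·x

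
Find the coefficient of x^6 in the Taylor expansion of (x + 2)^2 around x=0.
Expand to order 6: (x + 2)^2 = x^2 + 4·x + 4 + O(x^7).
The coefficient of x^6 is 0.

Final answer: 0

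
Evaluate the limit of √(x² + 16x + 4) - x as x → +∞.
This is an ∞ − ∞ indeterminate form.
Multiply and divide by the conjugate √(x²+16x + 4) + x; the x² terms cancel, leaving (16x + 4)/(√(x²+16x + 4)+x) → 16/2 = 8.
Limit = 8.

Final answer: 8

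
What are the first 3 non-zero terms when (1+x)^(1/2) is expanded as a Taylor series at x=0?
-x^2/8 + x/2 + 1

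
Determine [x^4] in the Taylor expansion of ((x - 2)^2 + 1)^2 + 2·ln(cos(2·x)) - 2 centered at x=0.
Expand to order 4: ((x - 2)^2 + 1)^2 + 2·ln(cos(2·x)) - 2 = -5·x^4/3 - 8·x^3 + 22·x^2 - 40·x + 23 + O(x^5).
The coefficient of x^4 is -5/3.

Final answer: -5/3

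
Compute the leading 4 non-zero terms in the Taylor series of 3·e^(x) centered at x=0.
x^3/2 + 3·x^2/2 + 3·x + 3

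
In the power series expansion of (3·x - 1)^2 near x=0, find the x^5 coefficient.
Expand to order 5: (3·x - 1)^2 = 9·x^2 - 6·x + 1 + O(x^6).
The coefficient of x^5 is 0.

Final answer: 0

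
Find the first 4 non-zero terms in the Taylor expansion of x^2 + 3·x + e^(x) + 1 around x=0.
x^3/6 + 3·x^2/2 + 4·x + 2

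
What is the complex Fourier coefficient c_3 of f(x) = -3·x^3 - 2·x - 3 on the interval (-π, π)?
Compute the real Fourier coefficients first: a_3 = 0, b_3 = -2·π^2.
Then c_3 = (a_3 − i·b_3)/2 = i·π^2.

Final answer: i·π^2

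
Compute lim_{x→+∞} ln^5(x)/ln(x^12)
This is an ∞/∞ indeterminate form as x → +∞.
Write ln(x^12) = 12·ln(x), reducing the quotient to ln^4(x)/12 → ∞.
Limit = ∞.

Final answer: ∞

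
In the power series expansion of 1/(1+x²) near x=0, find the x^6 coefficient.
Expand to order 6: 1/(1+x²) = -x^6 + x^4 - x^2 + 1 + O(x^7).
The coefficient of x^6 is -1.

Final answer: -1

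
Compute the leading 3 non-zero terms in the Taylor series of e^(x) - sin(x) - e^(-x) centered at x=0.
x^5/120 + x^3/2 + x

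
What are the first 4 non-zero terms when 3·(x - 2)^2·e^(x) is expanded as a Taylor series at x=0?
x^5/10 - x^3 - 3·x^2 + 12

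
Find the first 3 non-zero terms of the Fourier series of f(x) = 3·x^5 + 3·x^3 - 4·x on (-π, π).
(-114·π^2 + 6·π^4 + 676)·sin(x) + (-3·π^4 - 14 + 12·π^2)·sin(2·x) + (-22·π^2/9 - 28/27 + 2·π^4)·sin(3·x)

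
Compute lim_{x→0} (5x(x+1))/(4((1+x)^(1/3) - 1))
Both numerator and denominator → 0 as x → 0; this is a 0/0 indeterminate form.
Expand each to leading order near x = 0: numerator ~ 5·x, denominator ~ 4·x/3.
The limit of the ratio is 15/4.

Final answer: 15/4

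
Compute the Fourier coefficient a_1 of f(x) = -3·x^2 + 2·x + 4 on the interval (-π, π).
a_1 = (1/π) ∫_{-π}^{π} f(x)·cos(1x) dx.
Evaluate the integral (use parity and integration by parts as needed): a_1 = 12.

Final answer: 12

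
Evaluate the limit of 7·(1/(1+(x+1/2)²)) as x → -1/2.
Direct substitution at x = -1/2 gives 7.

Final answer: 7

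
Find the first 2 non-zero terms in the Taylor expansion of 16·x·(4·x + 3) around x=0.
64·x^2 + 48·x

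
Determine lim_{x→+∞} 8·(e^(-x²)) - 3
Evaluate the dominant behaviour as x → +∞; each term tends to a finite value or vanishes.
Limit = -3.

Final answer: -3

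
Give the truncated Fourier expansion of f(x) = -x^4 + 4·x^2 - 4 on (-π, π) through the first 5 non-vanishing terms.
(-64 + 8·π^2)·cos(x) + (7 - 2·π^2)·cos(2·x) + (-64/27 + 8·π^2/9)·cos(3·x) + (19/16 - π^2/2)·cos(4·x) - π^4/5 - 4 + 4·π^2/3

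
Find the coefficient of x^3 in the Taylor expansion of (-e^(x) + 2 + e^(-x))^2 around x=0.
Expand to order 3: (-e^(x) + 2 + e^(-x))^2 = -4·x^3/3 + 4·x^2 - 8·x + 4 + O(x^4).
The coefficient of x^3 is -4/3.

Final answer: -4/3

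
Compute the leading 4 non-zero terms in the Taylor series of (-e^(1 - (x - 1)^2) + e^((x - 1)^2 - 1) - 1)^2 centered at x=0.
-32·x^3/3 + 12·x^2 + 8·x + 1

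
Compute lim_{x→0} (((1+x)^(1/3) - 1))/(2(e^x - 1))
Both numerator and denominator → 0 as x → 0; this is a 0/0 indeterminate form.
Expand each to leading order near x = 0: numerator ~ x/3, denominator ~ 2·x.
The limit of the ratio is 1/6.

Final answer: 1/6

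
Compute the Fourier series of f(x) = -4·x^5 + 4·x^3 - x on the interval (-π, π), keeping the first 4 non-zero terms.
(-1010 - 8·π^4 + 168·π^2)·sin(x) + (-24·π^2 + 37 + 4·π^4)·sin(2·x) + (-8·π^4/3 - 518/81 + 232·π^2/27)·sin(3·x) + (-9·π^2/2 + 35/16 + 2·π^4)·sin(4·x)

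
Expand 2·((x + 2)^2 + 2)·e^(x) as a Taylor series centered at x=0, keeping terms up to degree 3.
8·x^3 + 16·x^2 + 20·x + 12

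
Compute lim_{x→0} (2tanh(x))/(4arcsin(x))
Both numerator and denominator → 0 as x → 0; this is a 0/0 indeterminate form.
Expand each to leading order near x = 0: numerator ~ 2·x, denominator ~ 4·x.
The limit of the ratio is 1/2.

Final answer: 1/2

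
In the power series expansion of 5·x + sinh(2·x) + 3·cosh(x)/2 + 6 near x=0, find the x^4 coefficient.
Expand to order 4: 5·x + sinh(2·x) + 3·cosh(x)/2 + 6 = x^4/16 + 4·x^3/3 + 3·x^2/4 + 7·x + 15/2 + O(x^5).
The coefficient of x^4 is 1/16.

Final answer: 1/16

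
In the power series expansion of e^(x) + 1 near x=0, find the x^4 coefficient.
Expand to order 4: e^(x) + 1 = x^4/24 + x^3/6 + x^2/2 + x + 2 + O(x^5).
The coefficient of x^4 is 1/24.

Final answer: 1/24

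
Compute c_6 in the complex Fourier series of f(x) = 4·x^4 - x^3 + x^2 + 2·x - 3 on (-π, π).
Compute the real Fourier coefficients first: a_6 = -1/27 + 8·π^2/9, b_6 = -13/18 + π^2/3.
Then c_6 = (a_6 − i·b_6)/2 = -1/54 + 4·π^2/9 - i·π^2/6 + 13·i/36.

Final answer: -1/54 + 4·π^2/9 - i·π^2/6 + 13·i/36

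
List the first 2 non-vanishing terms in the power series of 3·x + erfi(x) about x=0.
2·x^3/(3·√(π)) + x·(2/√(π) + 3)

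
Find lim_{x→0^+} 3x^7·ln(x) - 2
The product is a 0·∞ indeterminate form at x → 0⁺.
Rewrite the product as 3·ln(x) / x^(-7) and apply L'Hôpital, or use the standard hierarchy x^(-7) ≫ |ln x| as x → 0⁺.
The indeterminate product → 0, so the limit = -2.

Final answer: -2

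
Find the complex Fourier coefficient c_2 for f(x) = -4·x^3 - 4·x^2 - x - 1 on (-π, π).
Compute the real Fourier coefficients first: a_2 = -4, b_2 = -5 + 4·π^2.
Then c_2 = (a_2 − i·b_2)/2 = -2 - 2·i·π^2 + 5·i/2.

Final answer: -2 - 2·i·π^2 + 5·i/2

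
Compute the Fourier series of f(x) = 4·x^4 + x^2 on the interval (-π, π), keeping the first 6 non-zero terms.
(188 - 32·π^2)·cos(x) + (-11 + 8·π^2)·cos(2·x) + (52/27 - 32·π^2/9)·cos(3·x) + (-1/2 + 2·π^2)·cos(4·x) + (92/625 - 32·π^2/25)·cos(5·x) + π^2/3 + 4·π^4/5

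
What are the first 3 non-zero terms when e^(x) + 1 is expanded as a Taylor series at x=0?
x^2/2 + x + 2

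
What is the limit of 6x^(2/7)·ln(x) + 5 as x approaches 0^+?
The product is a 0·∞ indeterminate form at x → 0⁺.
Rewrite the product as 6·ln(x) / x^(-2/7) and apply L'Hôpital, or use the standard hierarchy x^(-2/7) ≫ |ln x| as x → 0⁺.
The indeterminate product → 0, so the limit = 5.

Final answer: 5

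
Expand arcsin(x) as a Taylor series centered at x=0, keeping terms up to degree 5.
3·x^5/40 + x^3/6 + x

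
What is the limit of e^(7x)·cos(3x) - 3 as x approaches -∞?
Evaluate the dominant behaviour as x → -∞; each term tends to a finite value or vanishes.
Limit = -3.

Final answer: -3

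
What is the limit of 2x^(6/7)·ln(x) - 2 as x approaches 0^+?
The product is a 0·∞ indeterminate form at x → 0⁺.
Rewrite the product as 2·ln(x) / x^(-6/7) and apply L'Hôpital, or use the standard hierarchy x^(-6/7) ≫ |ln x| as x → 0⁺.
The indeterminate product → 0, so the limit = -2.

Final answer: -2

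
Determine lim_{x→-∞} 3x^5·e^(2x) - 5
The product is a 0·∞ indeterminate form at x → -∞.
Rewrite the product as 3x^5 / e^(-2x) (an ∞/∞ form) and apply L'Hôpital, or use the standard hierarchy e^(2|x|) ≫ |x^5| as x → -∞.
The indeterminate product → 0, so the limit = -5.

Final answer: -5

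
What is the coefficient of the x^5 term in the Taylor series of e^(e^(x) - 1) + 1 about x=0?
Expand to order 5: e^(e^(x) - 1) + 1 = 13·x^5/30 + 5·x^4/8 + 5·x^3/6 + x^2 + x + 2 + O(x^6).
The coefficient of x^5 is 13/30.

Final answer: 13/30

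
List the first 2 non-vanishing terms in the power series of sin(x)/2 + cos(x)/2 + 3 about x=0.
x/2 + 7/2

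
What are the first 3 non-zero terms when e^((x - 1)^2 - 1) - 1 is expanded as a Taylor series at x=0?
-10·x^3/3 + 3·x^2 - 2·x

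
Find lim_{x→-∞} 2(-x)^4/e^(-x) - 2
The quotient is an ∞/∞ indeterminate form as x → -∞.
Compare growth rates of the dominant terms (exponentials ≫ polynomials ≫ logarithms), or apply L'Hôpital's rule; the quotient → 0.
Adding the constant: 0 - 2 = -2. Limit = -2.

Final answer: -2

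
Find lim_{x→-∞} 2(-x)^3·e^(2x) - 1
The product is a 0·∞ indeterminate form at x → -∞.
Rewrite the product as 2(-x)^3 / e^(-2x) (an ∞/∞ form) and apply L'Hôpital, or use the standard hierarchy e^(2|x|) ≫ |(-x)^3| as x → -∞.
The indeterminate product → 0, so the limit = -1.

Final answer: -1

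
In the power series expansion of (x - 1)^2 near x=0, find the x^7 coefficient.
Expand to order 7: (x - 1)^2 = x^2 - 2·x + 1 + O(x^8).
The coefficient of x^7 is 0.

Final answer: 0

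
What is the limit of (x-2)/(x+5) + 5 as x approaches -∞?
Evaluate the dominant behaviour as x → -∞; each term tends to a finite value or vanishes.
Limit = 6.

Final answer: 6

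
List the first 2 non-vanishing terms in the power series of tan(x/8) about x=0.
x^3/1536 + x/8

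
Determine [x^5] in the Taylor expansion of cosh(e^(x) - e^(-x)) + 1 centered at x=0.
0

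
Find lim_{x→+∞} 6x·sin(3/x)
As x → +∞: let u = 3/x → 0⁺; then 6·x·sin(3/x) = 6·3·sin(u)/u → 6·3·1 = 18.
Limit = 18.

Final answer: 18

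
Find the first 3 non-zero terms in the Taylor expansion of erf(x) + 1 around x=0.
-2·x^3/(3·√(π)) + 2·x/√(π) + 1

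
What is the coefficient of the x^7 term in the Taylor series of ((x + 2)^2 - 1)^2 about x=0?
Expand to order 7: ((x + 2)^2 - 1)^2 = x^4 + 8·x^3 + 22·x^2 + 24·x + 9 + O(x^8).
The coefficient of x^7 is 0.

Final answer: 0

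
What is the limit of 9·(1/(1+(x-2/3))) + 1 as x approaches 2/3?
Direct substitution at x = 2/3 gives 10.

Final answer: 10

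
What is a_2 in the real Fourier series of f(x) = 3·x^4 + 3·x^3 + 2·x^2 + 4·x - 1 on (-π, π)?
a_2 = (1/π) ∫_{-π}^{π} f(x)·cos(2x) dx.
Evaluate the integral (use parity and integration by parts as needed): a_2 = -7 + 6·π^2.

Final answer: -7 + 6·π^2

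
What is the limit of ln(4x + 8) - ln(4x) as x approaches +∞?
This is an ∞ − ∞ indeterminate form.
Combine the logarithms: ln(4x+8) − ln(4x) = ln((4x+8)/(4x)) = ln(1 + 8/(4x)) → ln(1) = 0.
Limit = 0.

Final answer: 0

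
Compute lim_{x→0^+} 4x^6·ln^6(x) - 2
The product is a 0·∞ indeterminate form at x → 0⁺.
Rewrite the product as 4·ln^6(x) / x^(-6) and apply L'Hôpital, or use the standard hierarchy x^(-6) ≫ |ln x|^6 as x → 0⁺.
The indeterminate product → 0, so the limit = -2.

Final answer: -2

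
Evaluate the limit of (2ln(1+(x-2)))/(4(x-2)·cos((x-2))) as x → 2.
Both numerator and denominator → 0 as x → 2; this is a 0/0 indeterminate form.
Expand each to leading order near x = 2: numerator ~ 2·(x - 2), denominator ~ 4·(x - 2).
The limit of the ratio is 1/2.

Final answer: 1/2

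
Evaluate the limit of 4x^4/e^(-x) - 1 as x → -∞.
The quotient is an ∞/∞ indeterminate form as x → -∞.
Compare growth rates of the dominant terms (exponentials ≫ polynomials ≫ logarithms), or apply L'Hôpital's rule; the quotient → 0.
Adding the constant: 0 - 1 = -1. Limit = -1.

Final answer: -1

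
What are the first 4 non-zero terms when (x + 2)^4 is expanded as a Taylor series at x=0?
8·x^3 + 24·x^2 + 32·x + 16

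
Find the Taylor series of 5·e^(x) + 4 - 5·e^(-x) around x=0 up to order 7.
x^7/504 + x^5/12 + 5·x^3/3 + 10·x + 4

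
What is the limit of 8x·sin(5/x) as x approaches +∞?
As x → +∞: let u = 5/x → 0⁺; then 8·x·sin(5/x) = 8·5·sin(u)/u → 8·5·1 = 40.
Limit = 40.

Final answer: 40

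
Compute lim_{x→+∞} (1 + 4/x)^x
As x → +∞: this is the defining limit (1 + 4/x)^x → e^4.
Limit = e^(4).

Final answer: e^(4)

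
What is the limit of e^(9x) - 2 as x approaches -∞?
Evaluate the dominant behaviour as x → -∞; each term tends to a finite value or vanishes.
Limit = -2.

Final answer: -2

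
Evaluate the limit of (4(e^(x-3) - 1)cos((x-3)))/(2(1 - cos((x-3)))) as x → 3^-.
Both numerator and denominator → 0 as x → 3^-; this is a 0/0 indeterminate form.
Expand each to leading order near x = 3: numerator ~ 4·(x - 3), denominator ~ (x - 3)^2.
The limit of the ratio is -∞.

Final answer: -∞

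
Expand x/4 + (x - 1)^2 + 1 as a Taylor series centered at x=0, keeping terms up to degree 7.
x^2 - 7·x/4 + 2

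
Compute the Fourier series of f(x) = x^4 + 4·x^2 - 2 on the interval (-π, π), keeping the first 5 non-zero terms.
(32 - 8·π^2)·cos(x) + (1 + 2·π^2)·cos(2·x) + (-8·π^2/9 - 32/27)·cos(3·x) + (13/16 + π^2/2)·cos(4·x) - 2 + 4·π^2/3 + π^4/5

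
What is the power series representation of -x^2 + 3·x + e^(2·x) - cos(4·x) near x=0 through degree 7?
8·x^7/315 + 52·x^6/9 + 4·x^5/15 - 10·x^4 + 4·x^3/3 + 9·x^2 + 5·x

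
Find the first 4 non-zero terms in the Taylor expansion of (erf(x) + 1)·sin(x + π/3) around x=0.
x^3·(-5·√(3)/(6·√(π)) - 1/12) + x^2·(-√(3)/4 + 1/√(π)) + x·(1/2 + √(3)/√(π)) + √(3)/2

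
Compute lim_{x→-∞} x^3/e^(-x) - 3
The quotient is an ∞/∞ indeterminate form as x → -∞.
Compare growth rates of the dominant terms (exponentials ≫ polynomials ≫ logarithms), or apply L'Hôpital's rule; the quotient → 0.
Adding the constant: 0 - 3 = -3. Limit = -3.

Final answer: -3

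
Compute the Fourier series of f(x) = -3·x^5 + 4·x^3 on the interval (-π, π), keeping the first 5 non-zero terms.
(-768 - 6·π^4 + 128·π^2)·sin(x) + (-19·π^2 + 57/2 + 3·π^4)·sin(2·x) + (-2·π^4 - 128/27 + 64·π^2/9)·sin(3·x) + (-31·π^2/8 + 93/64 + 3·π^4/2)·sin(4·x) + (-6·π^4/5 - 384/625 + 64·π^2/25)·sin(5·x)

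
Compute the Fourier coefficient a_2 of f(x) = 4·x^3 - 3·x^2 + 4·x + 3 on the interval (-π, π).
a_2 = (1/π) ∫_{-π}^{π} f(x)·cos(2x) dx.
Evaluate the integral (use parity and integration by parts as needed): a_2 = -3.

Final answer: -3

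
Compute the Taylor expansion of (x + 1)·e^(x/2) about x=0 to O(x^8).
x^7/43008 + 13·x^6/46080 + 11·x^5/3840 + 3·x^4/128 + 7·x^3/48 + 5·x^2/8 + 3·x/2 + 1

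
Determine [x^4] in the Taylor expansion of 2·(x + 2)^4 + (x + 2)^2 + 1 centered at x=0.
Expand to order 4: 2·(x + 2)^4 + (x + 2)^2 + 1 = 2·x^4 + 16·x^3 + 49·x^2 + 68·x + 37 + O(x^5).
The coefficient of x^4 is 2.

Final answer: 2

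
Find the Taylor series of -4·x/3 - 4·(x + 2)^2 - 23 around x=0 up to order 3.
-4·x^2 - 52·x/3 - 39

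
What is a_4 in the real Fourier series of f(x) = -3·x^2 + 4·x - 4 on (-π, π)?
a_4 = (1/π) ∫_{-π}^{π} f(x)·cos(4x) dx.
Evaluate the integral (use parity and integration by parts as needed): a_4 = -3/4.

Final answer: -3/4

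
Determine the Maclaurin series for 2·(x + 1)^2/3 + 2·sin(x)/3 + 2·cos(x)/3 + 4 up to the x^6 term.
-x^6/1080 + x^5/180 + x^4/36 - x^3/9 + x^2/3 + 2·x + 16/3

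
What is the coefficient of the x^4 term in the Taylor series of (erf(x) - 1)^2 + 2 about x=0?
Expand to order 4: (erf(x) - 1)^2 + 2 = -8·x^4/(3·π) + 4·x^3/(3·√(π)) + 4·x^2/π - 4·x/√(π) + 3 + O(x^5).
The coefficient of x^4 is -8/(3·π).

Final answer: -8/(3·π)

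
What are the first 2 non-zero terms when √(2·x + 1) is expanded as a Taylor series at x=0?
x + 1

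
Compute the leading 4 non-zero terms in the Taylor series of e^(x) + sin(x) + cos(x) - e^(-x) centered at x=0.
x^3/6 - x^2/2 + 3·x + 1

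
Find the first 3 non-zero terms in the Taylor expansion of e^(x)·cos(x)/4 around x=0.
-x^3/12 + x/4 + 1/4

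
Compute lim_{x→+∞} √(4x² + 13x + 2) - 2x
As x → +∞: multiply by the conjugate to get (13x+2)/(√(4x²+13x+2)+2x); the denominator ~ 4x, so the limit is 13/4.
Limit = 13/4.

Final answer: 13/4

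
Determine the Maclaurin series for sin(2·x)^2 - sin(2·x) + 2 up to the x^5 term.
-4·x^5/15 - 16·x^4/3 + 4·x^3/3 + 4·x^2 - 2·x + 2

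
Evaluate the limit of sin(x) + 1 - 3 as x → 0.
Direct substitution at x = 0 gives -2.

Final answer: -2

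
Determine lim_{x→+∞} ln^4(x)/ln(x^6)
This is an ∞/∞ indeterminate form as x → +∞.
Write ln(x^6) = 6·ln(x), reducing the quotient to ln^3(x)/6 → ∞.
Limit = ∞.

Final answer: ∞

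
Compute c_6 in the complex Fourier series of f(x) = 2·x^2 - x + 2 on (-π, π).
Compute the real Fourier coefficients first: a_6 = 2/9, b_6 = 1/3.
Then c_6 = (a_6 − i·b_6)/2 = 1/9 - i/6.

Final answer: 1/9 - i/6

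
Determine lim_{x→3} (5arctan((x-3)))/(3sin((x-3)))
Both numerator and denominator → 0 as x → 3; this is a 0/0 indeterminate form.
Expand each to leading order near x = 3: numerator ~ 5·(x - 3), denominator ~ 3·(x - 3).
The limit of the ratio is 5/3.

Final answer: 5/3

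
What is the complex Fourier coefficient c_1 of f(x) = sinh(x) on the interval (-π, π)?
Compute the real Fourier coefficients first: a_1 = 0, b_1 = sinh(π)/π.
Then c_1 = (a_1 − i·b_1)/2 = -i·sinh(π)/(2·π).

Final answer: -i·sinh(π)/(2·π)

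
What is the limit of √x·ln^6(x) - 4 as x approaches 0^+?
The product is a 0·∞ indeterminate form at x → 0⁺.
Rewrite the product as ln^6(x) / x^(-1/2) and apply L'Hôpital, or use the standard hierarchy x^(-1/2) ≫ |ln x|^6 as x → 0⁺.
The indeterminate product → 0, so the limit = -4.

Final answer: -4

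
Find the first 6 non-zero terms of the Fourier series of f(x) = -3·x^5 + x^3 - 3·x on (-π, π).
(-738 - 6·π^4 + 122·π^2)·sin(x) + (-16·π^2 + 27 + 3·π^4)·sin(2·x) + (-2·π^4 - 146/27 + 46·π^2/9)·sin(3·x) + (-19·π^2/8 + 153/64 + 3·π^4/2)·sin(4·x) + (-6·π^4/5 - 954/625 + 34·π^2/25)·sin(5·x) + (-8·π^2/9 + 31/27 + π^4)·sin(6·x)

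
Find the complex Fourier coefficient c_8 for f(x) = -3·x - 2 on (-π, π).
Compute the real Fourier coefficients first: a_8 = 0, b_8 = 3/4.
Then c_8 = (a_8 − i·b_8)/2 = -3·i/8.

Final answer: -3·i/8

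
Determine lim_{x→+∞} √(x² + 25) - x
This is an ∞ − ∞ indeterminate form.
Multiply and divide by the conjugate √(x²+25) + x; the x² terms cancel, leaving 25/(√(x²+25)+x) → 0.
Limit = 0.

Final answer: 0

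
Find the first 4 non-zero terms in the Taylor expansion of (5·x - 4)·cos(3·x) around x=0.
-45·x^3/2 + 18·x^2 + 5·x - 4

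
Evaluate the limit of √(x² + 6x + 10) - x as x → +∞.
As x → +∞: multiply by the conjugate to get (6x+10)/(√(x²+6x+10)+x); the denominator ~ 2x, so the limit is 6/2 = 3.
Limit = 3.

Final answer: 3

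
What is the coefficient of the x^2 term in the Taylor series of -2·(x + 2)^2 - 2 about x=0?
Expand to order 2: -2·(x + 2)^2 - 2 = -2·x^2 - 8·x - 10 + O(x^3).
The coefficient of x^2 is -2.

Final answer: -2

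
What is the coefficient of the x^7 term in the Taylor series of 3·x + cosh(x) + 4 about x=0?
Expand to order 7: 3·x + cosh(x) + 4 = x^6/720 + x^4/24 + x^2/2 + 3·x + 5 + O(x^8).
The coefficient of x^7 is 0.

Final answer: 0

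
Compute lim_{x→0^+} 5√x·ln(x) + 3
The product is a 0·∞ indeterminate form at x → 0⁺.
Rewrite the product as 5·ln(x) / x^(-1/2) and apply L'Hôpital, or use the standard hierarchy x^(-1/2) ≫ |ln x| as x → 0⁺.
The indeterminate product → 0, so the limit = 3.

Final answer: 3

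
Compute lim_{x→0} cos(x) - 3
Direct substitution at x = 0 gives -2.

Final answer: -2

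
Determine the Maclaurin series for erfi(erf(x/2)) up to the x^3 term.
x^3·(-1/(6·π) + 2/(3·π^2)) + 2·x/π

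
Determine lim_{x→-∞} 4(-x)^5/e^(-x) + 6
The quotient is an ∞/∞ indeterminate form as x → -∞.
Compare growth rates of the dominant terms (exponentials ≫ polynomials ≫ logarithms), or apply L'Hôpital's rule; the quotient → 0.
Adding the constant: 0 + 6 = 6. Limit = 6.

Final answer: 6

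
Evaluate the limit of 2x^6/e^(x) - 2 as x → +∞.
The quotient is an ∞/∞ indeterminate form as x → +∞.
The exponential denominator e^(x) dominates the polynomial numerator (e^x ≫ x^6 as x → ∞), so the quotient → 0.
Adding the constant: 0 - 2 = -2. Limit = -2.

Final answer: -2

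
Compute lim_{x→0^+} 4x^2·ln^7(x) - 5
The product is a 0·∞ indeterminate form at x → 0⁺.
Rewrite the product as 4·ln^7(x) / x^(-2) and apply L'Hôpital, or use the standard hierarchy x^(-2) ≫ |ln x|^7 as x → 0⁺.
The indeterminate product → 0, so the limit = -5.

Final answer: -5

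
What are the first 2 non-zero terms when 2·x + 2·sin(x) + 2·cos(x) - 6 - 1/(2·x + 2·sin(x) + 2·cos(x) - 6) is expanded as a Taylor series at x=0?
17·x/4 - 15/4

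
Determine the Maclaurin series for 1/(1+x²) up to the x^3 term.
1 - x^2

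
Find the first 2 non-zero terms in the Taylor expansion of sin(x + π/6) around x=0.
√(3)·x/2 + 1/2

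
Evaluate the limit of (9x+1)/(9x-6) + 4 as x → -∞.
Evaluate the dominant behaviour as x → -∞; each term tends to a finite value or vanishes.
Limit = 5.

Final answer: 5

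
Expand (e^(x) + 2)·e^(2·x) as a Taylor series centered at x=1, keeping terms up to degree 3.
2·e^(2) + e^(3) + (4·e^(2) + 3·e^(3))·(x - 1) + (4·e^(2) + 9·e^(3)/2)·(x - 1)^2 + (8·e^(2)/3 + 9·e^(3)/2)·(x - 1)^3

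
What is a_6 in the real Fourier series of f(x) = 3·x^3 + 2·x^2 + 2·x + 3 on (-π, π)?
a_6 = (1/π) ∫_{-π}^{π} f(x)·cos(6x) dx.
Evaluate the integral (use parity and integration by parts as needed): a_6 = 2/9.

Final answer: 2/9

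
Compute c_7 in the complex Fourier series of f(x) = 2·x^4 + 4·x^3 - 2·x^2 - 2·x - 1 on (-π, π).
Compute the real Fourier coefficients first: a_7 = 488/2401 - 16·π^2/49, b_7 = -244/343 + 8·π^2/7.
Then c_7 = (a_7 − i·b_7)/2 = -8·π^2/49 + 244/2401 - 4·i·π^2/7 + 122·i/343.

Final answer: -8·π^2/49 + 244/2401 - 4·i·π^2/7 + 122·i/343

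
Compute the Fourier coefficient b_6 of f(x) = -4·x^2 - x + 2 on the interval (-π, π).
b_6 = (1/π) ∫_{-π}^{π} f(x)·sin(6x) dx.
Evaluate the integral (use parity and integration by parts as needed): b_6 = 1/3.

Final answer: 1/3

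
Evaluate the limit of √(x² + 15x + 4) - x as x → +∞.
This is an ∞ − ∞ indeterminate form.
Multiply and divide by the conjugate √(x²+15x + 4) + x; the x² terms cancel, leaving (15x + 4)/(√(x²+15x + 4)+x) → 15/2.
Limit = 15/2.

Final answer: 15/2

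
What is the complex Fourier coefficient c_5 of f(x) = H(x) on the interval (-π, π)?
Compute the real Fourier coefficients first: a_5 = 0, b_5 = 2/(5·π).
Then c_5 = (a_5 − i·b_5)/2 = -i/(5·π).

Final answer: -i/(5·π)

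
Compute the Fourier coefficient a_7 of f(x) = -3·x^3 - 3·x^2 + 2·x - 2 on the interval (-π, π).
a_7 = (1/π) ∫_{-π}^{π} f(x)·cos(7x) dx.
Evaluate the integral (use parity and integration by parts as needed): a_7 = 12/49.

Final answer: 12/49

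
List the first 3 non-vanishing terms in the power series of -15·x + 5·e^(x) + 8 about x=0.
5·x^2/2 - 10·x + 13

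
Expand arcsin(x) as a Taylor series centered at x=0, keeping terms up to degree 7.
5·x^7/112 + 3·x^5/40 + x^3/6 + x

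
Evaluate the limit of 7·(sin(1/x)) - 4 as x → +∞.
Evaluate the dominant behaviour as x → +∞; each term tends to a finite value or vanishes.
Limit = -4.

Final answer: -4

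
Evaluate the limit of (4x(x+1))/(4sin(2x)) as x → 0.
Both numerator and denominator → 0 as x → 0; this is a 0/0 indeterminate form.
Expand each to leading order near x = 0: numerator ~ 4·x, denominator ~ 8·x.
The limit of the ratio is 1/2.

Final answer: 1/2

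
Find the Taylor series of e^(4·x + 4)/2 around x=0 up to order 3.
16·x^3·e^(4)/3 + 4·x^2·e^(4) + 2·x·e^(4) + e^(4)/2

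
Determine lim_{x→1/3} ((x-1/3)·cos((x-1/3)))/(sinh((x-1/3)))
Both numerator and denominator → 0 as x → 1/3; this is a 0/0 indeterminate form.
Expand each to leading order near x = 1/3: numerator ~ (x - 1/3), denominator ~ (x - 1/3).
The limit of the ratio is 1.

Final answer: 1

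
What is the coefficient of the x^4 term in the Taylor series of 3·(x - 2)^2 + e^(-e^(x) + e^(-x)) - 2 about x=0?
Expand to order 4: 3·(x - 2)^2 + e^(-e^(x) + e^(-x)) - 2 = 4·x^4/3 - 5·x^3/3 + 5·x^2 - 14·x + 11 + O(x^5).
The coefficient of x^4 is 4/3.

Final answer: 4/3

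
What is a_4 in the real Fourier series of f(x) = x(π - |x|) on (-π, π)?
a_4 = (1/π) ∫_{-π}^{π} f(x)·cos(4x) dx.
Evaluate the integral (use parity and integration by parts as needed): a_4 = 0.

Final answer: 0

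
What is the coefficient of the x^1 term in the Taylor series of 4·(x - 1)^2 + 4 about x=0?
Expand to order 1: 4·(x - 1)^2 + 4 = 8 - 8·x + O(x^2).
The coefficient of x^1 is -8.

Final answer: -8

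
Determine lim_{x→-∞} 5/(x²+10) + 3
Evaluate the dominant behaviour as x → -∞; each term tends to a finite value or vanishes.
Limit = 3.

Final answer: 3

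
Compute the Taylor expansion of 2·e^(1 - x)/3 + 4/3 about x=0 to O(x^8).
-e·x^7/7560 + e·x^6/1080 - e·x^5/180 + e·x^4/36 - e·x^3/9 + e·x^2/3 - 2·e·x/3 + 4/3 + 2·e/3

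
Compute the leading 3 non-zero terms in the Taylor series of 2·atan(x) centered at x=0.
2·x^5/5 - 2·x^3/3 + 2·x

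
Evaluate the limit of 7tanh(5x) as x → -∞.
Evaluate the dominant behaviour as x → -∞; each term tends to a finite value or vanishes.
Limit = -7.

Final answer: -7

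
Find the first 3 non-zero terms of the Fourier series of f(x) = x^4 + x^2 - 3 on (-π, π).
(44 - 8·π^2)·cos(x) + (-2 + 2·π^2)·cos(2·x) - 3 + π^2/3 + π^4/5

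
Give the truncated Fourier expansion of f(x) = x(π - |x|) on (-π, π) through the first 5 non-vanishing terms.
8·sin(x)/π + 8·sin(3·x)/(27·π) + 8·sin(5·x)/(125·π) + 8·sin(7·x)/(343·π) + 8·sin(9·x)/(729·π)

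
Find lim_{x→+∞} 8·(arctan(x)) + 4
Evaluate the dominant behaviour as x → +∞; each term tends to a finite value or vanishes.
Limit = 4 + 4·π.

Final answer: 4 + 4·π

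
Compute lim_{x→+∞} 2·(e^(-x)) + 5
Evaluate the dominant behaviour as x → +∞; each term tends to a finite value or vanishes.
Limit = 5.

Final answer: 5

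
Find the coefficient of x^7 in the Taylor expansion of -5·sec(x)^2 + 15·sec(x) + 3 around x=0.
Expand to order 7: -5·sec(x)^2 + 15·sec(x) + 3 = -89·x^6/144 - 5·x^4/24 + 5·x^2/2 + 13 + O(x^8).
The coefficient of x^7 is 0.

Final answer: 0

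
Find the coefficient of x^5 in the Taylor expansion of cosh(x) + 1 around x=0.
Expand to order 5: cosh(x) + 1 = x^4/24 + x^2/2 + 2 + O(x^6).
The coefficient of x^5 is 0.

Final answer: 0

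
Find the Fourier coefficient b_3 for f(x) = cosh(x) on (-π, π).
b_3 = (1/π) ∫_{-π}^{π} f(x)·sin(3x) dx.
Evaluate the integral (use parity and integration by parts as needed): b_3 = 0.

Final answer: 0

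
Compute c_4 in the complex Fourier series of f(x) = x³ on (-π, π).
Compute the real Fourier coefficients first: a_4 = 0, b_4 = 3/16 - π^2/2.
Then c_4 = (a_4 − i·b_4)/2 = -3·i/32 + i·π^2/4.

Final answer: -3·i/32 + i·π^2/4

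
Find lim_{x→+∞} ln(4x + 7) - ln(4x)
This is an ∞ − ∞ indeterminate form.
Combine the logarithms: ln(4x+7) − ln(4x) = ln((4x+7)/(4x)) = ln(1 + 7/(4x)) → ln(1) = 0.
Limit = 0.

Final answer: 0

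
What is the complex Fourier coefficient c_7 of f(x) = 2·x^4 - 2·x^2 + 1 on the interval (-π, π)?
Compute the real Fourier coefficients first: a_7 = 488/2401 - 16·π^2/49, b_7 = 0.
Then c_7 = (a_7 − i·b_7)/2 = 244/2401 - 8·π^2/49.

Final answer: 244/2401 - 8·π^2/49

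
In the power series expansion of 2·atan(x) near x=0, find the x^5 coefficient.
Expand to order 5: 2·atan(x) = 2·x^5/5 - 2·x^3/3 + 2·x + O(x^6).
The coefficient of x^5 is 2/5.

Final answer: 2/5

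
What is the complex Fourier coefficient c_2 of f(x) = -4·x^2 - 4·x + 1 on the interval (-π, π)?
Compute the real Fourier coefficients first: a_2 = -4, b_2 = 4.
Then c_2 = (a_2 − i·b_2)/2 = -2 - 2·i.

Final answer: -2 - 2·i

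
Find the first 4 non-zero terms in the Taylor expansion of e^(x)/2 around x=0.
x^3/12 + x^2/4 + x/2 + 1/2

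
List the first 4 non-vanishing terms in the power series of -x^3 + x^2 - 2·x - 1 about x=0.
-x^3 + x^2 - 2·x - 1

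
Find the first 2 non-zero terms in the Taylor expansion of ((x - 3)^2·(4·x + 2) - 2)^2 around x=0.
768·x + 256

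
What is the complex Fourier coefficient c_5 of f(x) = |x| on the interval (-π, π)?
Compute the real Fourier coefficients first: a_5 = -4/(25·π), b_5 = 0.
Then c_5 = (a_5 − i·b_5)/2 = -2/(25·π).

Final answer: -2/(25·π)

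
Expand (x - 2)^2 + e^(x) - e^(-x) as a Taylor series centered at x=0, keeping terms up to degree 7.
x^7/2520 + x^5/60 + x^3/3 + x^2 - 2·x + 4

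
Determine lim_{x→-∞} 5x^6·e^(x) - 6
The product is a 0·∞ indeterminate form at x → -∞.
Rewrite the product as 5x^6 / e^(-x) (an ∞/∞ form) and apply L'Hôpital, or use the standard hierarchy e^(|x|) ≫ |x^6| as x → -∞.
The indeterminate product → 0, so the limit = -6.

Final answer: -6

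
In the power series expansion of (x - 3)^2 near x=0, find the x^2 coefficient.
Expand to order 2: (x - 3)^2 = x^2 - 6·x + 9 + O(x^3).
The coefficient of x^2 is 1.

Final answer: 1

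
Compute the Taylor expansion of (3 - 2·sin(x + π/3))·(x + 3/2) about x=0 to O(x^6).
x^5·(-√(3)/24 - 1/80) + x^4·(1/6 - √(3)/16) + x^3·(1/4 + √(3)/2) + x^2·(-1 + 3·√(3)/4) + x·(3/2 - √(3)) - 3·√(3)/2 + 9/2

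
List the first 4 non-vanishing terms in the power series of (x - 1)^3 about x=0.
x^3 - 3·x^2 + 3·x - 1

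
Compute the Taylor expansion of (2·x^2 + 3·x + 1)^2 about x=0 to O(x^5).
4·x^4 + 12·x^3 + 13·x^2 + 6·x + 1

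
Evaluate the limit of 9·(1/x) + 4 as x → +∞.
Evaluate the dominant behaviour as x → +∞; each term tends to a finite value or vanishes.
Limit = 4.

Final answer: 4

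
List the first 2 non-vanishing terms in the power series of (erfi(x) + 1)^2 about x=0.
4·x/√(π) + 1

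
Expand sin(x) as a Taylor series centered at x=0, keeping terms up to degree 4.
-x^3/6 + x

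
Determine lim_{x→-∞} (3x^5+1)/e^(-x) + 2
The quotient is an ∞/∞ indeterminate form as x → -∞.
Compare growth rates of the dominant terms (exponentials ≫ polynomials ≫ logarithms), or apply L'Hôpital's rule; the quotient → 0.
Adding the constant: 0 + 2 = 2. Limit = 2.

Final answer: 2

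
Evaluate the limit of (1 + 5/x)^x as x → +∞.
As x → +∞: this is the defining limit (1 + 5/x)^x → e^5.
Limit = e^(5).

Final answer: e^(5)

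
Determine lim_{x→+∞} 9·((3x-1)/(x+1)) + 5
Evaluate the dominant behaviour as x → +∞; each term tends to a finite value or vanishes.
Limit = 32.

Final answer: 32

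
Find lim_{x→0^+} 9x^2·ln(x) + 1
The product is a 0·∞ indeterminate form at x → 0⁺.
Rewrite the product as 9·ln(x) / x^(-2) and apply L'Hôpital, or use the standard hierarchy x^(-2) ≫ |ln x| as x → 0⁺.
The indeterminate product → 0, so the limit = 1.

Final answer: 1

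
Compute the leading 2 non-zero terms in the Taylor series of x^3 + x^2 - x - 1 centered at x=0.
-x - 1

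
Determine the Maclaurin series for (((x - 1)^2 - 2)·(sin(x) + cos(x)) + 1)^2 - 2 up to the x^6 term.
2323·x^6/360 - 11·x^5/12 - 51·x^4/4 + 3·x^3 + 9·x^2 - 2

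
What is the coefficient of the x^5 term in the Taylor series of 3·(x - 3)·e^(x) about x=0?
Expand to order 5: 3·(x - 3)·e^(x) = x^5/20 + x^4/8 - 3·x^2/2 - 6·x - 9 + O(x^6).
The coefficient of x^5 is 1/20.

Final answer: 1/20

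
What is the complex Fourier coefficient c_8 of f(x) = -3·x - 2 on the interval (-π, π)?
Compute the real Fourier coefficients first: a_8 = 0, b_8 = 3/4.
Then c_8 = (a_8 − i·b_8)/2 = -3·i/8.

Final answer: -3·i/8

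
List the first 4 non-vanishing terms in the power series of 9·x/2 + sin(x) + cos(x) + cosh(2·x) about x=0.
-x^3/6 + 3·x^2/2 + 11·x/2 + 2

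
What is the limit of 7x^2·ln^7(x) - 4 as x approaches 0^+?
The product is a 0·∞ indeterminate form at x → 0⁺.
Rewrite the product as 7·ln^7(x) / x^(-2) and apply L'Hôpital, or use the standard hierarchy x^(-2) ≫ |ln x|^7 as x → 0⁺.
The indeterminate product → 0, so the limit = -4.

Final answer: -4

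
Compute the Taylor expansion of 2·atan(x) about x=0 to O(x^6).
2·x^5/5 - 2·x^3/3 + 2·x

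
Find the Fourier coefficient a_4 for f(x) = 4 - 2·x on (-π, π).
a_4 = (1/π) ∫_{-π}^{π} f(x)·cos(4x) dx.
Evaluate the integral (use parity and integration by parts as needed): a_4 = 0.

Final answer: 0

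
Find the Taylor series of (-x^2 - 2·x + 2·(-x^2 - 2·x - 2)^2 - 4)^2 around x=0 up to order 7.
32·x^7 + 124·x^6 + 296·x^5 + 465·x^4 + 484·x^3 + 316·x^2 + 112·x + 16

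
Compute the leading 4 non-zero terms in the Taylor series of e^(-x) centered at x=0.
-x^3/6 + x^2/2 - x + 1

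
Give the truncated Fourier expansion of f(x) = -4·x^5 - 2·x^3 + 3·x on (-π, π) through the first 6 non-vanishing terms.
(-930 - 8·π^4 + 156·π^2)·sin(x) + (-18·π^2 + 24 + 4·π^4)·sin(2·x) + (-8·π^4/3 - 86/81 + 124·π^2/27)·sin(3·x) + (-3·π^2/2 - 15/16 + 2·π^4)·sin(4·x) + (-8·π^4/5 + 678/625 + 12·π^2/25)·sin(5·x) + (-80/81 - 2·π^2/27 + 4·π^4/3)·sin(6·x)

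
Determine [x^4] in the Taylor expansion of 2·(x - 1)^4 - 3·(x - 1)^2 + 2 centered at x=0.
Expand to order 4: 2·(x - 1)^4 - 3·(x - 1)^2 + 2 = 2·x^4 - 8·x^3 + 9·x^2 - 2·x + 1 + O(x^5).
The coefficient of x^4 is 2.

Final answer: 2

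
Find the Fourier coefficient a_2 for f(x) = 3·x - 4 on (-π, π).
a_2 = (1/π) ∫_{-π}^{π} f(x)·cos(2x) dx.
Evaluate the integral (use parity and integration by parts as needed): a_2 = 0.

Final answer: 0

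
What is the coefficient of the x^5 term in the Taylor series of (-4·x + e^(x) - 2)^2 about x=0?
Expand to order 5: (-4·x + e^(x) - 2)^2 = -x^5/10 - 5·x^4/6 - 10·x^3/3 + 8·x^2 + 6·x + 1 + O(x^6).
The coefficient of x^5 is -1/10.

Final answer: -1/10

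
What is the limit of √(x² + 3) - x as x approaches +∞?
This is an ∞ − ∞ indeterminate form.
Multiply and divide by the conjugate √(x²+3) + x; the x² terms cancel, leaving 3/(√(x²+3)+x) → 0.
Limit = 0.

Final answer: 0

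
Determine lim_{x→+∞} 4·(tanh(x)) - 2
Evaluate the dominant behaviour as x → +∞; each term tends to a finite value or vanishes.
Limit = 2.

Final answer: 2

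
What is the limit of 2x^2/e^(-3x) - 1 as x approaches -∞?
The quotient is an ∞/∞ indeterminate form as x → -∞.
Compare growth rates of the dominant terms (exponentials ≫ polynomials ≫ logarithms), or apply L'Hôpital's rule; the quotient → 0.
Adding the constant: 0 - 1 = -1. Limit = -1.

Final answer: -1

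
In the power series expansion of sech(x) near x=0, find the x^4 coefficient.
Expand to order 4: sech(x) = 5·x^4/24 - x^2/2 + 1 + O(x^5).
The coefficient of x^4 is 5/24.

Final answer: 5/24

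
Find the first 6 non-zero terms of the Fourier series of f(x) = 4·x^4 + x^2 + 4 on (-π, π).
(188 - 32·π^2)·cos(x) + (-11 + 8·π^2)·cos(2·x) + (52/27 - 32·π^2/9)·cos(3·x) + (-1/2 + 2·π^2)·cos(4·x) + (92/625 - 32·π^2/25)·cos(5·x) + π^2/3 + 4 + 4·π^4/5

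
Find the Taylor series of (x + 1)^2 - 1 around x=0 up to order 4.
x^2 + 2·x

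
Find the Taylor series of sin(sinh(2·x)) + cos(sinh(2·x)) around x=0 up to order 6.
4·x^6/15 - 32·x^5/15 - 2·x^4 - 2·x^2 + 2·x + 1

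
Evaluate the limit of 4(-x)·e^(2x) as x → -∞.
This is a 0·∞ indeterminate form at x → -∞.
Rewrite the product as 4(-x) / e^(-2x) (an ∞/∞ form) and apply L'Hôpital, or use the standard hierarchy e^(2|x|) ≫ |(-x)| as x → -∞.
The indeterminate product → 0, so the limit = 0.

Final answer: 0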